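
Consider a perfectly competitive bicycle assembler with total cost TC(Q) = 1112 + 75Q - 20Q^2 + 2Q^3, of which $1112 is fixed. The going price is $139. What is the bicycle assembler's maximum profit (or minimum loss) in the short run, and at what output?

AVC = 75 - 20Q + 2Q^2 has its minimum $25 at Q = 5; price $139 clears that bar, so the firm operates.
With MC = 75 - 40Q + 6Q^2, P = MC on the upward-sloping part at Q* = 8.
TR = 139·8 = 1112. TC = 1112 + 344 = 1456. Profit = 1112 − 1456 = -$344.
That loss of $344 beats the $1112 the firm would lose by shutting down; producing recovers $768 of fixed cost.

Profit = -$344 at Q = 8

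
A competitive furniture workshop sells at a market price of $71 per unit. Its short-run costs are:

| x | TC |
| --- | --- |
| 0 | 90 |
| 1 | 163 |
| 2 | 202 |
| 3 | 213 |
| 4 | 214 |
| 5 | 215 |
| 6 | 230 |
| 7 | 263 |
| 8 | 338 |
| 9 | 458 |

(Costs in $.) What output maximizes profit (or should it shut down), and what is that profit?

x = 7; profit = $234

Profit at each row (π = 71x − TC): x=0: -90; x=1: -92; x=2: -60; x=3: 0; x=4: 70; x=5: 140; x=6: 196; x=7: 234; x=8: 230; x=9: 181.
Profit is maximized at x = 7. AVC there is 173/7 = $24.71 ≤ P, so producing beats shutting down (which would give -$90).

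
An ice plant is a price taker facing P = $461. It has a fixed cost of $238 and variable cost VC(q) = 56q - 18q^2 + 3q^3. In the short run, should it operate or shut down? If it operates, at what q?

Strip out fixed cost: VC = 56q - 18q^2 + 3q^3. Then AVC = 56 - 18q + 3q^2 and MC = 56 - 36q + 9q^2.
AVC is minimized where dAVC/dq = -18 + 6q = 0, at q = 3; min AVC = 56 - 18·3 + 3·3^2 = $29.
Since P = $461 ≥ min AVC = $29, price covers variable cost and the firm should produce.
Set P = MC: 461 = 56 - 36q + 9q^2 → -405 - 36q + 9q^2 = 0. The roots are q = -5 and q = 9; the profit-maximizing output is on the rising part of MC, so q* = 9.
Check: AVC at q = 9 is $137 ≤ P, so revenue covers variable cost.
Profit = P·q − TC = 461·9 − 1471 = $2678.

Produce at q = 9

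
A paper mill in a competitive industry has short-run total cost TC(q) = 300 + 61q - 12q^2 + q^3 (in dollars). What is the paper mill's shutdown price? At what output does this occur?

$25 per unit, at q = 6

The shutdown price is the minimum of AVC. VC = 61q - 12q^2 + q^3, so AVC = 61 - 12q + q^2.
dAVC/dq = -12 + 2q = 0 gives q = 6. min AVC = 61 - 12·6 + 6^2 = 25.
So the shutdown price is $25.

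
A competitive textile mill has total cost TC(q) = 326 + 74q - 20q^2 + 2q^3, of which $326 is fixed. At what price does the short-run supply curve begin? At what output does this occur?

Short-run supply begins at min AVC. From VC = 74q - 20q^2 + 2q^3, AVC = 74 - 20q + 2q^2.
dAVC/dq = -20 + 4q = 0 gives q = 5. min AVC = 74 - 20·5 + 2·5^2 = 24.
So the shutdown price is $24.

$24 per unit, at q = 5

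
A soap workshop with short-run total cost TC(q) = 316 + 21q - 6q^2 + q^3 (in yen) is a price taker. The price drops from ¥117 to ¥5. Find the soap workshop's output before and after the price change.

MC = 21 - 12q + 3q^2; the shutdown threshold is min AVC = ¥12 (at q = 3).
At P = ¥117 ≥ min AVC, set P = MC on the rising branch: q = 8.
At P = ¥5 < min AVC = ¥12, price no longer covers variable cost at any output, so the firm shuts down: q = 0.

Output falls from 8 to 0 (the firm shuts down)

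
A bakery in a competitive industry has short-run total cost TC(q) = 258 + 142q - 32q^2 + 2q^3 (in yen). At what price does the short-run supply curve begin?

¥14 per unit

The shutdown price is the minimum of AVC. VC = 142q - 32q^2 + 2q^3, so AVC = 142 - 32q + 2q^2.
At the minimum of AVC, MC = AVC. MC = 142 - 64q + 6q^2; setting MC = AVC gives 4q^2 - 32q = 0, so q = 8. min AVC = 14.
For P < ¥14 the firm produces nothing.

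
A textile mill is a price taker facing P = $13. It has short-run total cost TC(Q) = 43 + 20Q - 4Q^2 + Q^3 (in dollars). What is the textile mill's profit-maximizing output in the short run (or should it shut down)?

Shut down

From TC, MC = TC'(Q) = 20 - 8Q + 3Q^2 and AVC = VC/Q = 20 - 4Q + Q^2.
AVC is minimized where dAVC/dQ = -4 + 2Q = 0, at Q = 2; min AVC = 20 - 4·2 + 2^2 = $16.
Since P = $13 < min AVC = $16, price fails to cover variable cost at any output.
Shutting down limits the loss to fixed cost, $43.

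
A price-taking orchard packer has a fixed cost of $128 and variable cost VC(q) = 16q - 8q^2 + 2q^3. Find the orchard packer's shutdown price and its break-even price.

Shutdown price = min AVC. AVC = 16 - 8q + 2q^2, with vertex at q = 2 and minimum $8.
ATC = 128/q + 16 - 8q + 2q^2. Setting dATC/dq = −128/q^2 − 8 + 4q = 0 gives q = 4 (since 4·4^3 − 8·4^2 = 128).
min ATC = 128/4 + 16 − 8·4 + 2·4^2 = $48. That is the break-even price.
Between these two prices the firm operates at a loss; above $48 it earns a profit.

Shutdown price = $8; break-even price = $48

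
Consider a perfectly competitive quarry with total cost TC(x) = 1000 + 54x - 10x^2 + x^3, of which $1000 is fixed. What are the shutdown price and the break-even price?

Shutdown price = $29; break-even price = $154

AVC = 54 - 10x + x^2; minimized at x = 5, giving min AVC = $29. That is the shutdown price.
ATC = 1000/x + 54 - 10x + x^2. Setting dATC/dx = −1000/x^2 − 10 + 2x = 0 gives x = 10 (since 2·10^3 − 10·10^2 = 1000).
min ATC = 1000/10 + 54 − 10·10 + 10^2 = $154. That is the break-even price.
For $29 ≤ P < $154 the firm produces at a loss; below $29 it shuts down.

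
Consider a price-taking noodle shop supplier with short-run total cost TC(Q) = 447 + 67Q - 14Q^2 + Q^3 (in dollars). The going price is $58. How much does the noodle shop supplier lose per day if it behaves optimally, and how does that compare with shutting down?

Profit = -$123 at Q = 9

AVC = 67 - 14Q + Q^2 has its minimum $18 at Q = 7; price $58 clears that bar, so the firm operates.
MC = 67 - 28Q + 3Q^2. Setting P = MC and taking the root on the rising branch gives Q* = 9.
TR = 58·9 = 522. TC = 447 + 198 = 645. Profit = 522 − 645 = -$123.
That loss of $123 beats the $447 the firm would lose by shutting down; producing recovers $324 of fixed cost.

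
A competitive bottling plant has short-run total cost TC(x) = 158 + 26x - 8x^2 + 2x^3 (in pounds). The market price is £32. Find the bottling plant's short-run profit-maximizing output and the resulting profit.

Profit = -£122 at x = 3

AVC = 26 - 8x + 2x^2; min AVC = £18 at x = 2. Since P = £32 ≥ min AVC, the firm produces.
With MC = 26 - 16x + 6x^2, P = MC on the upward-sloping part at x* = 3.
TR = 32·3 = 96. TC = 158 + 60 = 218. Profit = 96 − 218 = -£122.
By producing, the firm covers all variable cost plus £36 of fixed cost; shutting down would lose the full £158.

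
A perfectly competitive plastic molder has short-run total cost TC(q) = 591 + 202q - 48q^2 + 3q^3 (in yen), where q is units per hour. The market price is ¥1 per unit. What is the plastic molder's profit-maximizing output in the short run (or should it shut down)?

Shut down

Strip out fixed cost: VC = 202q - 48q^2 + 3q^3. Then AVC = 202 - 48q + 3q^2 and MC = 202 - 96q + 9q^2.
The AVC parabola has its vertex at q = 48/6 = 8, where AVC = 202 - 48·8 + 3·8^2 = ¥10.
Since P = ¥1 < min AVC = ¥10, price fails to cover variable cost at any output.
Shutting down limits the loss to fixed cost, ¥591.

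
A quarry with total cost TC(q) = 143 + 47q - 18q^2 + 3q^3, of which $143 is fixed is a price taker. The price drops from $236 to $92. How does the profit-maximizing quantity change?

Output falls from 7 to 5

AVC = 47 - 18q + 3q^2, minimized at q = 3 where min AVC = $20. MC = 47 - 36q + 9q^2.
With P = $236 above the shutdown price, P = MC gives q = 7.
At P = $92 ≥ min AVC, set P = MC: q = 5. The firm stays open but cuts output.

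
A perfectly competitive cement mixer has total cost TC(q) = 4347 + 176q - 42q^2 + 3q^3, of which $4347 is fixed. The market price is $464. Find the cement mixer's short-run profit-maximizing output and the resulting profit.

Profit = -$27 at q = 12

AVC = 176 - 42q + 3q^2; min AVC = $29 at q = 7. Since P = $464 ≥ min AVC, the firm produces.
MC = 176 - 84q + 9q^2. Setting P = MC and taking the root on the rising branch gives q* = 12.
TR = 464·12 = 5568. TC = 4347 + 1248 = 5595. Profit = 5568 − 5595 = -$27.
Shutting down would mean losing the fixed cost of $4347, so operating at a loss of $27 is better by $4320.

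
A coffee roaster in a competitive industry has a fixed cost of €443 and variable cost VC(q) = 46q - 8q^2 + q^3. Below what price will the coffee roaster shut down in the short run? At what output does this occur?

The firm shuts down when price falls below the minimum of average variable cost. AVC = VC/q = 46 - 8q + q^2.
dAVC/dq = -8 + 2q = 0 gives q = 4. min AVC = 46 - 8·4 + 4^2 = 30.
The firm shuts down for any P below €30.

€30 per unit, at q = 4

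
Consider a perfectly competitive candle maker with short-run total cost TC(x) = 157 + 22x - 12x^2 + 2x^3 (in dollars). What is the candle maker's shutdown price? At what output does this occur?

Short-run supply begins at min AVC. From VC = 22x - 12x^2 + 2x^3, AVC = 22 - 12x + 2x^2.
At the minimum of AVC, MC = AVC. MC = 22 - 24x + 6x^2; setting MC = AVC gives 4x^2 - 12x = 0, so x = 3. min AVC = 4.
So the shutdown price is $4.

$4 per unit, at x = 3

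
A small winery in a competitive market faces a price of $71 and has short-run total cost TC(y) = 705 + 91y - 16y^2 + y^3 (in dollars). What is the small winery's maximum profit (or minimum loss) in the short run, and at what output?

AVC = 91 - 16y + y^2; min AVC = $27 at y = 8. Since P = $71 ≥ min AVC, the firm produces.
MC = 91 - 32y + 3y^2. Setting P = MC and taking the root on the rising branch gives y* = 10.
TR = 71·10 = 710. TC = 705 + 310 = 1015. Profit = 710 − 1015 = -$305.
By producing, the firm covers all variable cost plus $400 of fixed cost; shutting down would lose the full $705.

Profit = -$305 at y = 10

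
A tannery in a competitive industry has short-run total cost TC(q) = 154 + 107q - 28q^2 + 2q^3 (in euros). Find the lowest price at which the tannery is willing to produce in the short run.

The firm shuts down when price falls below the minimum of average variable cost. AVC = VC/q = 107 - 28q + 2q^2.
dAVC/dq = -28 + 4q = 0 gives q = 7. min AVC = 107 - 28·7 + 2·7^2 = 9.
So the shutdown price is €9.

€9 per unit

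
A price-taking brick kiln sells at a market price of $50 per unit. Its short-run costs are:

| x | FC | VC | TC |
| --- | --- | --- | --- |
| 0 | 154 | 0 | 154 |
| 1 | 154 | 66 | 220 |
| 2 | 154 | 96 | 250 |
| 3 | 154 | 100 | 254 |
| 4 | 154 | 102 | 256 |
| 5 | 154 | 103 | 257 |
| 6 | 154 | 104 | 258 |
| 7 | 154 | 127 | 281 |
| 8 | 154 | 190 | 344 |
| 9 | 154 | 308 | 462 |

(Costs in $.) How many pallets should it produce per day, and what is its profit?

Compute π = P·x − TC at each output: x=0: -154; x=1: -170; x=2: -150; x=3: -104; x=4: -56; x=5: -7; x=6: 42; x=7: 69; x=8: 56; x=9: -12.
Profit is maximized at x = 7. AVC there is 127/7 = $18.14 ≤ P, so producing beats shutting down (which would give -$154).

x = 7; profit = $69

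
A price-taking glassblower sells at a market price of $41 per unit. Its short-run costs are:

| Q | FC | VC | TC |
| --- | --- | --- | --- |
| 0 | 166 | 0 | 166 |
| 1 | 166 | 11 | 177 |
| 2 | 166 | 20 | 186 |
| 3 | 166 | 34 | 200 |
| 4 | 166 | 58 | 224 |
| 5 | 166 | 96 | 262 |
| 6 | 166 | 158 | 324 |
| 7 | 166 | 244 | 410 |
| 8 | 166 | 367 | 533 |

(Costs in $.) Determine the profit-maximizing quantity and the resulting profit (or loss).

Q = 5; profit = -$57

Compute π = P·Q − TC at each output: Q=0: -166; Q=1: -136; Q=2: -104; Q=3: -77; Q=4: -60; Q=5: -57; Q=6: -78; Q=7: -123; Q=8: -205.
Profit is maximized at Q = 5. AVC there is 96/5 = $19.20 ≤ P, so producing beats shutting down (which would give -$166).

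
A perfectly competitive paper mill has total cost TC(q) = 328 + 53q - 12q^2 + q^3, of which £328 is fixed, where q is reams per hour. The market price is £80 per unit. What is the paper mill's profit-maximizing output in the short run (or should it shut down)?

Variable cost is VC = 53q - 12q^2 + q^3, so AVC = VC/q = 53 - 12q + q^2 and MC = dTC/dq = 53 - 24q + 3q^2.
AVC hits its minimum where MC = AVC, at q = 6, giving min AVC = 53 - 12·6 + 6^2 = £17.
Because £80 ≥ £17, revenue can cover variable cost; the firm operates.
Set P = MC: 80 = 53 - 24q + 3q^2 → -27 - 24q + 3q^2 = 0. The roots are q = -1 and q = 9; the profit-maximizing output is on the rising part of MC, so q* = 9.
Check: AVC at q = 9 is £26 ≤ P, so revenue covers variable cost.
Profit = P·q − TC = 80·9 − 562 = £158.

Produce at q = 9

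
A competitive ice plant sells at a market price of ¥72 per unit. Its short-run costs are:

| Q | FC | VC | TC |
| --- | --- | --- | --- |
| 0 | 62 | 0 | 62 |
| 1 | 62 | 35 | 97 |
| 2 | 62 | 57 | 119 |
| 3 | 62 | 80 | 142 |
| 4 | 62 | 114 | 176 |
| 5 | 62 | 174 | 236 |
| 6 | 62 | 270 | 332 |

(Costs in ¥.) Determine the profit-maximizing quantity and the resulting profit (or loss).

Q = 5; profit = ¥124

Profit at each row (π = 72Q − TC): Q=0: -62; Q=1: -25; Q=2: 25; Q=3: 74; Q=4: 112; Q=5: 124; Q=6: 100.
Profit is maximized at Q = 5. AVC there is 174/5 = ¥34.80 ≤ P, so producing beats shutting down (which would give -¥62).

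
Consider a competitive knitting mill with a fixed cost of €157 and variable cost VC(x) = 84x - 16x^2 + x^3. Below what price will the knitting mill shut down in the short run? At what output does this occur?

€20 per unit, at x = 8

The shutdown price is the minimum of AVC. VC = 84x - 16x^2 + x^3, so AVC = 84 - 16x + x^2.
dAVC/dx = -16 + 2x = 0 gives x = 8. min AVC = 84 - 16·8 + 8^2 = 20.
The firm shuts down for any P below €20.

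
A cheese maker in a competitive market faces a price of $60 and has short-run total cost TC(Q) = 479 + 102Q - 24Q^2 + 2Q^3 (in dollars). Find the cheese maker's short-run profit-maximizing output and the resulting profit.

Profit = -$283 at Q = 7

AVC = 102 - 24Q + 2Q^2 has its minimum $30 at Q = 6; price $60 clears that bar, so the firm operates.
MC = 102 - 48Q + 6Q^2. Setting P = MC and taking the root on the rising branch gives Q* = 7.
TR = 60·7 = 420. TC = 479 + 224 = 703. Profit = 420 − 703 = -$283.
That loss of $283 beats the $479 the firm would lose by shutting down; producing recovers $196 of fixed cost.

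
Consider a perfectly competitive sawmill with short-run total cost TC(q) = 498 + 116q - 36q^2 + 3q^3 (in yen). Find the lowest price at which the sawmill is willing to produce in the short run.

¥8 per unit

Short-run supply begins at min AVC. From VC = 116q - 36q^2 + 3q^3, AVC = 116 - 36q + 3q^2.
dAVC/dq = -36 + 6q = 0 gives q = 6. min AVC = 116 - 36·6 + 3·6^2 = 8.
So the shutdown price is ¥8.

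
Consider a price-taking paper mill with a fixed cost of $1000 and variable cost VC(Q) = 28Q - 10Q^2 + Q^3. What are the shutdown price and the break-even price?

AVC = 28 - 10Q + Q^2; minimized at Q = 5, giving min AVC = $3. That is the shutdown price.
ATC = 1000/Q + 28 - 10Q + Q^2. Setting dATC/dQ = −1000/Q^2 − 10 + 2Q = 0 gives Q = 10 (since 2·10^3 − 10·10^2 = 1000).
min ATC = 1000/10 + 28 − 10·10 + 10^2 = $128. That is the break-even price.
Between these two prices the firm operates at a loss; above $128 it earns a profit.

Shutdown price = $3; break-even price = $128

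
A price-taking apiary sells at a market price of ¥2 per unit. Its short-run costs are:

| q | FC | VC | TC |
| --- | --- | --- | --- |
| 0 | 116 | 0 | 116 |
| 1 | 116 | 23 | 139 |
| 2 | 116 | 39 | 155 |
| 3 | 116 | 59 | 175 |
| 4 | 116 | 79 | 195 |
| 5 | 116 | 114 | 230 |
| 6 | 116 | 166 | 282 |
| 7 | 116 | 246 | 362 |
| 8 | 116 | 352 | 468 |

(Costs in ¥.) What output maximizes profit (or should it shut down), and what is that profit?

Tabulate TR − TC: q=0: -116; q=1: -137; q=2: -151; q=3: -169; q=4: -187; q=5: -220; q=6: -270; q=7: -348; q=8: -452.
Profit is highest at q = 0. Equivalently, the lowest AVC in the table is 39/2 ≈ ¥19.50 at q = 2, and P = ¥2 falls below it — price never covers variable cost, so the firm shuts down and loses only its fixed cost.

q = 0 (shut down); profit = -¥116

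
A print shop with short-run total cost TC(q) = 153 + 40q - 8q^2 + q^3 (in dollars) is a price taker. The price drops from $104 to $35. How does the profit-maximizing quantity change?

Output falls from 8 to 5

AVC = 40 - 8q + q^2, minimized at q = 4 where min AVC = $24. MC = 40 - 16q + 3q^2.
With P = $104 above the shutdown price, P = MC gives q = 8.
At P = $35 ≥ min AVC, set P = MC: q = 5. The firm stays open but cuts output.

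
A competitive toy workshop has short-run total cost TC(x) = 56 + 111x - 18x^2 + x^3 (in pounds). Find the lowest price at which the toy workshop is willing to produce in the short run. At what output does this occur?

Short-run supply begins at min AVC. From VC = 111x - 18x^2 + x^3, AVC = 111 - 18x + x^2.
dAVC/dx = -18 + 2x = 0 gives x = 9. min AVC = 111 - 18·9 + 9^2 = 30.
For P < £30 the firm produces nothing.

£30 per unit, at x = 9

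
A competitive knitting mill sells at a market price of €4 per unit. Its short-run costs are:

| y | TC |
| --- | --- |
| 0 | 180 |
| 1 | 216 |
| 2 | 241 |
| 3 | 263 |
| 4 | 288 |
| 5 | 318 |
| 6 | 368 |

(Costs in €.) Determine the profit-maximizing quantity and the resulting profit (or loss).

y = 0 (shut down); profit = -€180

Compute π = P·y − TC at each output: y=0: -180; y=1: -212; y=2: -233; y=3: -251; y=4: -272; y=5: -298; y=6: -344.
Profit is highest at y = 0. Equivalently, the lowest AVC in the table is 108/4 ≈ €27 at y = 4, and P = €4 falls below it — price never covers variable cost, so the firm shuts down and loses only its fixed cost.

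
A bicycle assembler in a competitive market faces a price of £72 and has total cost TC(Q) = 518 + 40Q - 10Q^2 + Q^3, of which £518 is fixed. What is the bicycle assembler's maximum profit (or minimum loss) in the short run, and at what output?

Profit = -£134 at Q = 8

AVC = 40 - 10Q + Q^2 has its minimum £15 at Q = 5; price £72 clears that bar, so the firm operates.
With MC = 40 - 20Q + 3Q^2, P = MC on the upward-sloping part at Q* = 8.
TR = 72·8 = 576. TC = 518 + 192 = 710. Profit = 576 − 710 = -£134.
By producing, the firm covers all variable cost plus £384 of fixed cost; shutting down would lose the full £518.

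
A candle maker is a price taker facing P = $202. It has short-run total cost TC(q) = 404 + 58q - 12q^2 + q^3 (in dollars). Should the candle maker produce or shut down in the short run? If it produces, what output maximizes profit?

From TC, MC = TC'(q) = 58 - 24q + 3q^2 and AVC = VC/q = 58 - 12q + q^2.
The AVC parabola has its vertex at q = 12/2 = 6, where AVC = 58 - 12·6 + 6^2 = $22.
Since P = $202 ≥ min AVC = $22, price covers variable cost and the firm should produce.
Set P = MC: 202 = 58 - 24q + 3q^2 → -144 - 24q + 3q^2 = 0. The roots are q = -4 and q = 12; the profit-maximizing output is on the rising part of MC, so q* = 12.
Check: AVC at q = 12 is $58 ≤ P, so revenue covers variable cost.
Profit = P·q − TC = 202·12 − 1100 = $1324.

Produce at q = 12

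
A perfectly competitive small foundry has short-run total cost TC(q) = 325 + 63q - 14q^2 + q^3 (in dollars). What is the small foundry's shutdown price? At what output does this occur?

$14 per unit, at q = 7

The shutdown price is the minimum of AVC. VC = 63q - 14q^2 + q^3, so AVC = 63 - 14q + q^2.
dAVC/dq = -14 + 2q = 0 gives q = 7. min AVC = 63 - 14·7 + 7^2 = 14.
So the shutdown price is $14.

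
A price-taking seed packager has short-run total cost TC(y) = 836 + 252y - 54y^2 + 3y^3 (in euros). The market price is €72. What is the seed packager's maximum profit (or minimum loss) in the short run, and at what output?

Profit = -€236 at y = 10

AVC = 252 - 54y + 3y^2 has its minimum €9 at y = 9; price €72 clears that bar, so the firm operates.
With MC = 252 - 108y + 9y^2, P = MC on the upward-sloping part at y* = 10.
TR = 72·10 = 720. TC = 836 + 120 = 956. Profit = 720 − 956 = -€236.
By producing, the firm covers all variable cost plus €600 of fixed cost; shutting down would lose the full €836.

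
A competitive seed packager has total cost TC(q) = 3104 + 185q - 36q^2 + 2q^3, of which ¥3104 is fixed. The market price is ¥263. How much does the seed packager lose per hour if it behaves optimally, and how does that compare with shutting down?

Profit = -¥400 at q = 13

AVC = 185 - 36q + 2q^2 has its minimum ¥23 at q = 9; price ¥263 clears that bar, so the firm operates.
MC = 185 - 72q + 6q^2. Setting P = MC and taking the root on the rising branch gives q* = 13.
TR = 263·13 = 3419. TC = 3104 + 715 = 3819. Profit = 3419 − 3819 = -¥400.
By producing, the firm covers all variable cost plus ¥2704 of fixed cost; shutting down would lose the full ¥3104.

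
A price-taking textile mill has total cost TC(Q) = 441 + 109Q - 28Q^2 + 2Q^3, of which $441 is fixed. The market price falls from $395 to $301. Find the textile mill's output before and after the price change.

Output falls from 13 to 12

AVC = 109 - 28Q + 2Q^2, minimized at Q = 7 where min AVC = $11. MC = 109 - 56Q + 6Q^2.
At P = $395 ≥ min AVC, set P = MC on the rising branch: Q = 13.
At P = $301 ≥ min AVC, set P = MC: Q = 12. The firm stays open but cuts output.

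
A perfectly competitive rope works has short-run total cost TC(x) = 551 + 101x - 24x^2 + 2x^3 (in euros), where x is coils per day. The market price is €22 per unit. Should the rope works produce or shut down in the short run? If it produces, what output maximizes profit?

Shut down

From TC, MC = TC'(x) = 101 - 48x + 6x^2 and AVC = VC/x = 101 - 24x + 2x^2.
AVC hits its minimum where MC = AVC, at x = 6, giving min AVC = 101 - 24·6 + 2·6^2 = €29.
P = €22 lies below min AVC = €29; no output level covers variable cost.
The firm minimizes its loss by shutting down and losing only its fixed cost of €551.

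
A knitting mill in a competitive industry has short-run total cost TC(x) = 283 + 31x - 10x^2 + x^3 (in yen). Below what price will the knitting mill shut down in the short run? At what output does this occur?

The firm shuts down when price falls below the minimum of average variable cost. AVC = VC/x = 31 - 10x + x^2.
At the minimum of AVC, MC = AVC. MC = 31 - 20x + 3x^2; setting MC = AVC gives 2x^2 - 10x = 0, so x = 5. min AVC = 6.
For P < ¥6 the firm produces nothing.

¥6 per unit, at x = 5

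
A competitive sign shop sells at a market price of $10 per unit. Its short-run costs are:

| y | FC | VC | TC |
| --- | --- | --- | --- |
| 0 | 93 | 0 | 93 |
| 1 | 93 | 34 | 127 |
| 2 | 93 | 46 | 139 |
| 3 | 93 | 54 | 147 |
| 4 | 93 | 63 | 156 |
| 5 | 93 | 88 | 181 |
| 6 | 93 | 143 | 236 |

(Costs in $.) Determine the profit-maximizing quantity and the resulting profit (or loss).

Profit at each row (π = 10y − TC): y=0: -93; y=1: -117; y=2: -119; y=3: -117; y=4: -116; y=5: -131; y=6: -176.
Profit is highest at y = 0. Equivalently, the lowest AVC in the table is 63/4 ≈ $15.75 at y = 4, and P = $10 falls below it — price never covers variable cost, so the firm shuts down and loses only its fixed cost.

y = 0 (shut down); profit = -$93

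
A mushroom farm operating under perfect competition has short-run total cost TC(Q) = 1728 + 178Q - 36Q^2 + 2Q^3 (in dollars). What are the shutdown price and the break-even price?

Shutdown price = min AVC. AVC = 178 - 36Q + 2Q^2, with vertex at Q = 9 and minimum $16.
ATC = 1728/Q + 178 - 36Q + 2Q^2. Setting dATC/dQ = −1728/Q^2 − 36 + 4Q = 0 gives Q = 12 (since 4·12^3 − 36·12^2 = 1728).
min ATC = 1728/12 + 178 − 36·12 + 2·12^2 = $178. That is the break-even price.
Between these two prices the firm operates at a loss; above $178 it earns a profit.

Shutdown price = $16; break-even price = $178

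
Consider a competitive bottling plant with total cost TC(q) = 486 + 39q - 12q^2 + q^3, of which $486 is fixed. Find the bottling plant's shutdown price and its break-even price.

Shutdown price = min AVC. AVC = 39 - 12q + q^2, with vertex at q = 6 and minimum $3.
ATC = 486/q + 39 - 12q + q^2. Setting dATC/dq = −486/q^2 − 12 + 2q = 0 gives q = 9 (since 2·9^3 − 12·9^2 = 486).
min ATC = 486/9 + 39 − 12·9 + 9^2 = $66. That is the break-even price.
For $3 ≤ P < $66 the firm produces at a loss; below $3 it shuts down.

Shutdown price = $3; break-even price = $66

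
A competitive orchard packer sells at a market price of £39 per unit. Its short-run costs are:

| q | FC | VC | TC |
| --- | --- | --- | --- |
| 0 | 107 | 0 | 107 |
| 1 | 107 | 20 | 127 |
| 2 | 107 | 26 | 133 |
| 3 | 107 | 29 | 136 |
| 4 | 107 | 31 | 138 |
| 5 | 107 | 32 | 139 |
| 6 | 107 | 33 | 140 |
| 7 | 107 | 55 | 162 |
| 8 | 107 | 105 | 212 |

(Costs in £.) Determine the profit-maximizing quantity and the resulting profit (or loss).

q = 7; profit = £111

Compute π = P·q − TC at each output: q=0: -107; q=1: -88; q=2: -55; q=3: -19; q=4: 18; q=5: 56; q=6: 94; q=7: 111; q=8: 100.
Profit is maximized at q = 7. AVC there is 55/7 = £7.86 ≤ P, so producing beats shutting down (which would give -£107).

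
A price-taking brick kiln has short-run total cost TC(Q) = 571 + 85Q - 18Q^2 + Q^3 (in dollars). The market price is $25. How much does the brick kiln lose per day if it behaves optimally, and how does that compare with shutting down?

AVC = 85 - 18Q + Q^2; min AVC = $4 at Q = 9. Since P = $25 ≥ min AVC, the firm produces.
MC = 85 - 36Q + 3Q^2. Setting P = MC and taking the root on the rising branch gives Q* = 10.
TR = 25·10 = 250. TC = 571 + 50 = 621. Profit = 250 − 621 = -$371.
That loss of $371 beats the $571 the firm would lose by shutting down; producing recovers $200 of fixed cost.

Profit = -$371 at Q = 10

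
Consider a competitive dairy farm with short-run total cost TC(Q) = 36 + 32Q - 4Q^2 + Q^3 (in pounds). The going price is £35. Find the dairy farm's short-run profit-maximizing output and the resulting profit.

Profit = -£18 at Q = 3

AVC = 32 - 4Q + Q^2; min AVC = £28 at Q = 2. Since P = £35 ≥ min AVC, the firm produces.
With MC = 32 - 8Q + 3Q^2, P = MC on the upward-sloping part at Q* = 3.
TR = 35·3 = 105. TC = 36 + 87 = 123. Profit = 105 − 123 = -£18.
Shutting down would mean losing the fixed cost of £36, so operating at a loss of £18 is better by £18.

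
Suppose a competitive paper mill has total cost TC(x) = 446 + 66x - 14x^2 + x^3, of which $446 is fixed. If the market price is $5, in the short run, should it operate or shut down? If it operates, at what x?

Shut down

Variable cost is VC = 66x - 14x^2 + x^3, so AVC = VC/x = 66 - 14x + x^2 and MC = dTC/dx = 66 - 28x + 3x^2.
The AVC parabola has its vertex at x = 14/2 = 7, where AVC = 66 - 14·7 + 7^2 = $17.
Since P = $5 < min AVC = $17, price fails to cover variable cost at any output.
The firm minimizes its loss by shutting down and losing only its fixed cost of $446.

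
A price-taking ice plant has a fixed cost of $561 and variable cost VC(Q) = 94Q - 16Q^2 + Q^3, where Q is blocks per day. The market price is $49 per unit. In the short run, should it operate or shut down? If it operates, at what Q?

Produce at Q = 9

Variable cost is VC = 94Q - 16Q^2 + Q^3, so AVC = VC/Q = 94 - 16Q + Q^2 and MC = dTC/dQ = 94 - 32Q + 3Q^2.
AVC is minimized where dAVC/dQ = -16 + 2Q = 0, at Q = 8; min AVC = 94 - 16·8 + 8^2 = $30.
Since P = $49 ≥ min AVC = $30, price covers variable cost and the firm should produce.
P = MC gives 45 - 32Q + 3Q^2 = 0, with roots 5/3 and 9. Take the larger (rising MC): Q* = 9.
Check: AVC at Q = 9 is $31 ≤ P, so revenue covers variable cost.
Profit = P·Q − TC = 49·9 − 840 = -$399, a loss, but smaller than the $561 fixed cost the firm would lose by shutting down.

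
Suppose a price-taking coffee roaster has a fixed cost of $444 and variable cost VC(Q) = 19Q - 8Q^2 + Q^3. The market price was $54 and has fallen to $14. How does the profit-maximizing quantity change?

Output falls from 7 to 5

MC = 19 - 16Q + 3Q^2; the shutdown threshold is min AVC = $3 (at Q = 4).
At P = $54 ≥ min AVC, set P = MC on the rising branch: Q = 7.
At P = $14 ≥ min AVC, set P = MC: Q = 5. The firm stays open but cuts output.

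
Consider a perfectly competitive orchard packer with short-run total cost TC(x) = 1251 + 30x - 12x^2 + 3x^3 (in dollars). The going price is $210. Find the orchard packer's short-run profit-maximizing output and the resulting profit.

Profit = -$387 at x = 6

AVC = 30 - 12x + 3x^2; min AVC = $18 at x = 2. Since P = $210 ≥ min AVC, the firm produces.
With MC = 30 - 24x + 9x^2, P = MC on the upward-sloping part at x* = 6.
TR = 210·6 = 1260. TC = 1251 + 396 = 1647. Profit = 1260 − 1647 = -$387.
Shutting down would mean losing the fixed cost of $1251, so operating at a loss of $387 is better by $864.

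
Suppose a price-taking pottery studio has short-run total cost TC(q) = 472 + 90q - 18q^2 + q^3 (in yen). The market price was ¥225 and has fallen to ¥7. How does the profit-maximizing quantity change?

Output falls from 15 to 0 (the firm shuts down)

MC = 90 - 36q + 3q^2; the shutdown threshold is min AVC = ¥9 (at q = 9).
At P = ¥225 ≥ min AVC, set P = MC on the rising branch: q = 15.
At P = ¥7 < min AVC = ¥9, price no longer covers variable cost at any output, so the firm shuts down: q = 0.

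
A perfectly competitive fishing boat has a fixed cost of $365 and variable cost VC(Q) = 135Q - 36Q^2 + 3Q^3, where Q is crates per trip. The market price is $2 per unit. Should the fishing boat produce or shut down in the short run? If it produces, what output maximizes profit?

From TC, MC = TC'(Q) = 135 - 72Q + 9Q^2 and AVC = VC/Q = 135 - 36Q + 3Q^2.
AVC is minimized where dAVC/dQ = -36 + 6Q = 0, at Q = 6; min AVC = 135 - 36·6 + 3·6^2 = $27.
With P < min AVC ($2 < $27), every unit sold adds to the loss.
The firm minimizes its loss by shutting down and losing only its fixed cost of $365.

Shut down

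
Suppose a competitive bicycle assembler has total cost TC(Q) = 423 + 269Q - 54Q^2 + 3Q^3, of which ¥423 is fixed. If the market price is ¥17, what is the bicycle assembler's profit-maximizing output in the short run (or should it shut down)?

Shut down

From TC, MC = TC'(Q) = 269 - 108Q + 9Q^2 and AVC = VC/Q = 269 - 54Q + 3Q^2.
AVC hits its minimum where MC = AVC, at Q = 9, giving min AVC = 269 - 54·9 + 3·9^2 = ¥26.
With P < min AVC (¥17 < ¥26), every unit sold adds to the loss.
Shutting down limits the loss to fixed cost, ¥423.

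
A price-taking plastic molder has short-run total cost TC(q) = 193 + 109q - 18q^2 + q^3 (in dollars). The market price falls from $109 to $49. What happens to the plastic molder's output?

MC = 109 - 36q + 3q^2; the shutdown threshold is min AVC = $28 (at q = 9).
At P = $109 ≥ min AVC, set P = MC on the rising branch: q = 12.
At P = $49 ≥ min AVC, set P = MC: q = 10. The firm stays open but cuts output.

Output falls from 12 to 10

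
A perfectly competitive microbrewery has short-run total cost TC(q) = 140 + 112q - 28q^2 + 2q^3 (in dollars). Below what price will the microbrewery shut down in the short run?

$14 per unit

Short-run supply begins at min AVC. From VC = 112q - 28q^2 + 2q^3, AVC = 112 - 28q + 2q^2.
dAVC/dq = -28 + 4q = 0 gives q = 7. min AVC = 112 - 28·7 + 2·7^2 = 14.
So the shutdown price is $14.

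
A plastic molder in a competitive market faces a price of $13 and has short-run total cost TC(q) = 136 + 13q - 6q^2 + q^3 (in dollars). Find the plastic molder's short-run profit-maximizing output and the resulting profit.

AVC = 13 - 6q + q^2 has its minimum $4 at q = 3; price $13 clears that bar, so the firm operates.
MC = 13 - 12q + 3q^2. Setting P = MC and taking the root on the rising branch gives q* = 4.
TR = 13·4 = 52. TC = 136 + 20 = 156. Profit = 52 − 156 = -$104.
Shutting down would mean losing the fixed cost of $136, so operating at a loss of $104 is better by $32.

Profit = -$104 at q = 4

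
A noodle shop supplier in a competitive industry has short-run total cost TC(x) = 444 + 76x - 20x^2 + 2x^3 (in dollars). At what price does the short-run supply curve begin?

The shutdown price is the minimum of AVC. VC = 76x - 20x^2 + 2x^3, so AVC = 76 - 20x + 2x^2.
dAVC/dx = -20 + 4x = 0 gives x = 5. min AVC = 76 - 20·5 + 2·5^2 = 26.
The firm shuts down for any P below $26.

$26 per unit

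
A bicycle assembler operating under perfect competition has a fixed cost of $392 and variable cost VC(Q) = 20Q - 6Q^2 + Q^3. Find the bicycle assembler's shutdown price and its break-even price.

AVC = 20 - 6Q + Q^2; minimized at Q = 3, giving min AVC = $11. That is the shutdown price.
ATC = 392/Q + 20 - 6Q + Q^2. Setting dATC/dQ = −392/Q^2 − 6 + 2Q = 0 gives Q = 7 (since 2·7^3 − 6·7^2 = 392).
min ATC = 392/7 + 20 − 6·7 + 7^2 = $83. That is the break-even price.
For $11 ≤ P < $83 the firm produces at a loss; below $11 it shuts down.

Shutdown price = $11; break-even price = $83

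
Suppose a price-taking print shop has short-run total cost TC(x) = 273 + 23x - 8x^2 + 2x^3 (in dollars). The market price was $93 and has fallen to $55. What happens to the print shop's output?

MC = 23 - 16x + 6x^2; the shutdown threshold is min AVC = $15 (at x = 2).
With P = $93 above the shutdown price, P = MC gives x = 5.
At P = $55 ≥ min AVC, set P = MC: x = 4. The firm stays open but cuts output.

Output falls from 5 to 4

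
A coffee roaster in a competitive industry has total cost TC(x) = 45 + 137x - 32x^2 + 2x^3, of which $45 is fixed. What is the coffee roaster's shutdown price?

The shutdown price is the minimum of AVC. VC = 137x - 32x^2 + 2x^3, so AVC = 137 - 32x + 2x^2.
dAVC/dx = -32 + 4x = 0 gives x = 8. min AVC = 137 - 32·8 + 2·8^2 = 9.
The firm shuts down for any P below $9.

$9 per unit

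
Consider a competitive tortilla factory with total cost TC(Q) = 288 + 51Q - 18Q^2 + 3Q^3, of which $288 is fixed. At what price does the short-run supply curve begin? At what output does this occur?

The firm shuts down when price falls below the minimum of average variable cost. AVC = VC/Q = 51 - 18Q + 3Q^2.
At the minimum of AVC, MC = AVC. MC = 51 - 36Q + 9Q^2; setting MC = AVC gives 6Q^2 - 18Q = 0, so Q = 3. min AVC = 24.
So the shutdown price is $24.

$24 per unit, at Q = 3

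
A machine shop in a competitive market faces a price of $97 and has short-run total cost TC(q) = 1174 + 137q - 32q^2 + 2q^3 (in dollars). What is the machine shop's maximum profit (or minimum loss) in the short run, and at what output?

AVC = 137 - 32q + 2q^2 has its minimum $9 at q = 8; price $97 clears that bar, so the firm operates.
MC = 137 - 64q + 6q^2. Setting P = MC and taking the root on the rising branch gives q* = 10.
TR = 97·10 = 970. TC = 1174 + 170 = 1344. Profit = 970 − 1344 = -$374.
Shutting down would mean losing the fixed cost of $1174, so operating at a loss of $374 is better by $800.

Profit = -$374 at q = 10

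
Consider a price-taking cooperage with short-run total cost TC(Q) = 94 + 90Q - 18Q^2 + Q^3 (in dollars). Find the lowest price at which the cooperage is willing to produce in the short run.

The shutdown price is the minimum of AVC. VC = 90Q - 18Q^2 + Q^3, so AVC = 90 - 18Q + Q^2.
At the minimum of AVC, MC = AVC. MC = 90 - 36Q + 3Q^2; setting MC = AVC gives 2Q^2 - 18Q = 0, so Q = 9. min AVC = 9.
For P < $9 the firm produces nothing.

$9 per unit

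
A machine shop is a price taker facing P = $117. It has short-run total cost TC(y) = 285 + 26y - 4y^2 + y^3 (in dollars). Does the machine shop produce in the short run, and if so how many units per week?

From TC, MC = TC'(y) = 26 - 8y + 3y^2 and AVC = VC/y = 26 - 4y + y^2.
AVC is minimized where dAVC/dy = -4 + 2y = 0, at y = 2; min AVC = 26 - 4·2 + 2^2 = $22.
P = $117 exceeds min AVC = $22, so the firm stays open.
Set P = MC: 117 = 26 - 8y + 3y^2 → -91 - 8y + 3y^2 = 0. The roots are y = -13/3 and y = 7; the profit-maximizing output is on the rising part of MC, so y* = 7.
Check: AVC at y = 7 is $47 ≤ P, so revenue covers variable cost.
Profit = P·y − TC = 117·7 − 614 = $205.

Produce at y = 7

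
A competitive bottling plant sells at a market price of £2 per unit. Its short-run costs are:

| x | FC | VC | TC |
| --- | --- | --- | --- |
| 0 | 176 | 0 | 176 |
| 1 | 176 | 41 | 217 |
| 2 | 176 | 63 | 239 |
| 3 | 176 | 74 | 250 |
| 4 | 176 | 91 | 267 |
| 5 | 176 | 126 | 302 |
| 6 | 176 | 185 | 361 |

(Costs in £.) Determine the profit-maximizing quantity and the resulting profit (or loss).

Tabulate TR − TC: x=0: -176; x=1: -215; x=2: -235; x=3: -244; x=4: -259; x=5: -292; x=6: -349.
Profit is highest at x = 0. Equivalently, the lowest AVC in the table is 91/4 ≈ £22.75 at x = 4, and P = £2 falls below it — price never covers variable cost, so the firm shuts down and loses only its fixed cost.

x = 0 (shut down); profit = -£176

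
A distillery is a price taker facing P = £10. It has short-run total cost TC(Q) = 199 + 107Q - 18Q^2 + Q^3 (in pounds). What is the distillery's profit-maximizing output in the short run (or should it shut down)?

Strip out fixed cost: VC = 107Q - 18Q^2 + Q^3. Then AVC = 107 - 18Q + Q^2 and MC = 107 - 36Q + 3Q^2.
The AVC parabola has its vertex at Q = 18/2 = 9, where AVC = 107 - 18·9 + 9^2 = £26.
With P < min AVC (£10 < £26), every unit sold adds to the loss.
Best response: produce nothing and absorb the £199 fixed cost.

Shut down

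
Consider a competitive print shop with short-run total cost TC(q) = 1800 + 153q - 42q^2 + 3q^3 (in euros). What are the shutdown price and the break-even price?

Shutdown price = €6; break-even price = €213

AVC = 153 - 42q + 3q^2; minimized at q = 7, giving min AVC = €6. That is the shutdown price.
ATC = 1800/q + 153 - 42q + 3q^2. Setting dATC/dq = −1800/q^2 − 42 + 6q = 0 gives q = 10 (since 6·10^3 − 42·10^2 = 1800).
min ATC = 1800/10 + 153 − 42·10 + 3·10^2 = €213. That is the break-even price.
Between these two prices the firm operates at a loss; above €213 it earns a profit.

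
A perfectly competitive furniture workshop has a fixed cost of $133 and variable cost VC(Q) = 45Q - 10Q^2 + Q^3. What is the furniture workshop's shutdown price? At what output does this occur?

$20 per unit, at Q = 5

The firm shuts down when price falls below the minimum of average variable cost. AVC = VC/Q = 45 - 10Q + Q^2.
At the minimum of AVC, MC = AVC. MC = 45 - 20Q + 3Q^2; setting MC = AVC gives 2Q^2 - 10Q = 0, so Q = 5. min AVC = 20.
For P < $20 the firm produces nothing.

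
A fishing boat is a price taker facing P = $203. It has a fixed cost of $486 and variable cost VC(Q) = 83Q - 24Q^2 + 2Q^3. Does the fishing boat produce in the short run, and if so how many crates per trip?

Strip out fixed cost: VC = 83Q - 24Q^2 + 2Q^3. Then AVC = 83 - 24Q + 2Q^2 and MC = 83 - 48Q + 6Q^2.
AVC hits its minimum where MC = AVC, at Q = 6, giving min AVC = 83 - 24·6 + 2·6^2 = $11.
P = $203 exceeds min AVC = $11, so the firm stays open.
Set P = MC: 203 = 83 - 48Q + 6Q^2 → -120 - 48Q + 6Q^2 = 0. The roots are Q = -2 and Q = 10; the profit-maximizing output is on the rising part of MC, so Q* = 10.
Check: AVC at Q = 10 is $43 ≤ P, so revenue covers variable cost.
Profit = P·Q − TC = 203·10 − 916 = $1114.

Produce at Q = 10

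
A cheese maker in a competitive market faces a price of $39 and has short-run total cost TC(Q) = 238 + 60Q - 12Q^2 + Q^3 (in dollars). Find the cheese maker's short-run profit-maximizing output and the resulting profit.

AVC = 60 - 12Q + Q^2; min AVC = $24 at Q = 6. Since P = $39 ≥ min AVC, the firm produces.
With MC = 60 - 24Q + 3Q^2, P = MC on the upward-sloping part at Q* = 7.
TR = 39·7 = 273. TC = 238 + 175 = 413. Profit = 273 − 413 = -$140.
By producing, the firm covers all variable cost plus $98 of fixed cost; shutting down would lose the full $238.

Profit = -$140 at Q = 7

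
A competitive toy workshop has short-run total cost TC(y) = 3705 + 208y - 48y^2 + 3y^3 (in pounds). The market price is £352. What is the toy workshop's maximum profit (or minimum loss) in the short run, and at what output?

Profit = -£249 at y = 12

AVC = 208 - 48y + 3y^2 has its minimum £16 at y = 8; price £352 clears that bar, so the firm operates.
With MC = 208 - 96y + 9y^2, P = MC on the upward-sloping part at y* = 12.
TR = 352·12 = 4224. TC = 3705 + 768 = 4473. Profit = 4224 − 4473 = -£249.
By producing, the firm covers all variable cost plus £3456 of fixed cost; shutting down would lose the full £3705.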